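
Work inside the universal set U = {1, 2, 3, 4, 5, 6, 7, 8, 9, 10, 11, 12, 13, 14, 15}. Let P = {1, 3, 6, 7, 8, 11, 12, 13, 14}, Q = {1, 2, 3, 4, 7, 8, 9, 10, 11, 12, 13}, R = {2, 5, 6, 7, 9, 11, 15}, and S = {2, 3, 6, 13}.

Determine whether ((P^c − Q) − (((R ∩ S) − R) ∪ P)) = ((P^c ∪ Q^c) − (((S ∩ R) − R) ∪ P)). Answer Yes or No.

P^c = {2, 4, 5, 9, 10, 15}
P^c − Q = {5, 15}
R ∩ S = {2, 6}
(R ∩ S) − R = {}
((R ∩ S) − R) ∪ P = {1, 3, 6, 7, 8, 11, 12, 13, 14}
(P^c − Q) − (((R ∩ S) − R) ∪ P) = {5, 15}
Q^c = {5, 6, 14, 15}
P^c ∪ Q^c = {2, 4, 5, 6, 9, 10, 14, 15}
S ∩ R = {2, 6}
(S ∩ R) − R = {}
((S ∩ R) − R) ∪ P = {1, 3, 6, 7, 8, 11, 12, 13, 14}
(P^c ∪ Q^c) − (((S ∩ R) − R) ∪ P) = {2, 4, 5, 9, 10, 15}
2 ∈ (P^c ∪ Q^c) − (((S ∩ R) − R) ∪ P) but 2 ∉ (P^c − Q) − (((R ∩ S) − R) ∪ P), so they differ.

No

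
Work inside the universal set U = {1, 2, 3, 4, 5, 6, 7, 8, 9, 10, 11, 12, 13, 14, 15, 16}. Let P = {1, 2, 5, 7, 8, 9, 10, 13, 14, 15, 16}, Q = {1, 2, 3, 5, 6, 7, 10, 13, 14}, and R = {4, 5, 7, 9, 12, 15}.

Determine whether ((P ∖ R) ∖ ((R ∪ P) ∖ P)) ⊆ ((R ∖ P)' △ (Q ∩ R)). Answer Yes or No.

P ∖ R = {1, 2, 8, 10, 13, 14, 16}
R ∪ P = {1, 2, 4, 5, 7, 8, 9, 10, 12, 13, 14, 15, 16}
(R ∪ P) ∖ P = {4, 12}
(P ∖ R) ∖ ((R ∪ P) ∖ P) = {1, 2, 8, 10, 13, 14, 16}
R ∖ P = {4, 12}
(R ∖ P)' = {1, 2, 3, 5, 6, 7, 8, 9, 10, 11, 13, 14, 15, 16}
Q ∩ R = {5, 7}
(R ∖ P)' △ (Q ∩ R) = {1, 2, 3, 6, 8, 9, 10, 11, 13, 14, 15, 16}
Every element of {1, 2, 8, 10, 13, 14, 16} is in {1, 2, 3, 6, 8, 9, 10, 11, 13, 14, 15, 16}, so (P ∖ R) ∖ ((R ∪ P) ∖ P) ⊆ (R ∖ P)' △ (Q ∩ R).

Yes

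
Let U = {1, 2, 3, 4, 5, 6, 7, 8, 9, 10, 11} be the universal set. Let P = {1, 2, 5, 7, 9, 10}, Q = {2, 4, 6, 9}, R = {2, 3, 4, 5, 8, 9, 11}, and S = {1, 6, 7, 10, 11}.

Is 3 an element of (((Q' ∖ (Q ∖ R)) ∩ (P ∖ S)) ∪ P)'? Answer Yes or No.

Yes

3 ∉ Q, so 3 ∈ Q'
3 ∉ Q and 3 ∈ R, so 3 ∉ Q ∖ R
3 ∈ Q' and 3 ∉ (Q ∖ R), so 3 ∈ Q' ∖ (Q ∖ R)
3 ∉ P and 3 ∉ S, so 3 ∉ P ∖ S
3 ∈ (Q' ∖ (Q ∖ R)) and 3 ∉ (P ∖ S), so 3 ∉ (Q' ∖ (Q ∖ R)) ∩ (P ∖ S)
3 ∉ ((Q' ∖ (Q ∖ R)) ∩ (P ∖ S)) and 3 ∉ P, so 3 ∉ ((Q' ∖ (Q ∖ R)) ∩ (P ∖ S)) ∪ P
3 ∈ (((Q' ∖ (Q ∖ R)) ∩ (P ∖ S)) ∪ P)' since 3 ∉ (((Q' ∖ (Q ∖ R)) ∩ (P ∖ S)) ∪ P)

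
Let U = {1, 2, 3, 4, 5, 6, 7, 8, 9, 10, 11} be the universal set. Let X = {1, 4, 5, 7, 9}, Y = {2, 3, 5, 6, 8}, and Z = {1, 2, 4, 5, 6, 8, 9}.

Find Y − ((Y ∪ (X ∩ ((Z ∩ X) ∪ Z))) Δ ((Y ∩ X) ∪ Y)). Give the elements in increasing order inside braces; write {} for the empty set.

{2, 3, 5, 6, 8}

Z ∩ X = {1, 4, 5, 9}
(Z ∩ X) ∪ Z = {1, 2, 4, 5, 6, 8, 9}
X ∩ ((Z ∩ X) ∪ Z) = {1, 4, 5, 9}
Y ∪ (X ∩ ((Z ∩ X) ∪ Z)) = {1, 2, 3, 4, 5, 6, 8, 9}
Y ∩ X = {5}
(Y ∩ X) ∪ Y = {2, 3, 5, 6, 8}
(Y ∪ (X ∩ ((Z ∩ X) ∪ Z))) Δ ((Y ∩ X) ∪ Y) = {1, 4, 9}
Y − ((Y ∪ (X ∩ ((Z ∩ X) ∪ Z))) Δ ((Y ∩ X) ∪ Y)) = {2, 3, 5, 6, 8}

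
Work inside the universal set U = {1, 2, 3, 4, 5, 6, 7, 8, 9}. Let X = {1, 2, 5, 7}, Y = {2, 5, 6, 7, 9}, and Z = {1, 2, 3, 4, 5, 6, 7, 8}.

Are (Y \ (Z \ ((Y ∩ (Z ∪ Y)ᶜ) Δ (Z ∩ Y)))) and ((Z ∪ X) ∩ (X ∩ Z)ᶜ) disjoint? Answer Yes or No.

Z ∪ Y = {1, 2, 3, 4, 5, 6, 7, 8, 9}
(Z ∪ Y)ᶜ = {}
Y ∩ (Z ∪ Y)ᶜ = {}
Z ∩ Y = {2, 5, 6, 7}
(Y ∩ (Z ∪ Y)ᶜ) Δ (Z ∩ Y) = {2, 5, 6, 7}
Z \ ((Y ∩ (Z ∪ Y)ᶜ) Δ (Z ∩ Y)) = {1, 3, 4, 8}
Y \ (Z \ ((Y ∩ (Z ∪ Y)ᶜ) Δ (Z ∩ Y))) = {2, 5, 6, 7, 9}
Z ∪ X = {1, 2, 3, 4, 5, 6, 7, 8}
X ∩ Z = {1, 2, 5, 7}
(X ∩ Z)ᶜ = {3, 4, 6, 8, 9}
(Z ∪ X) ∩ (X ∩ Z)ᶜ = {3, 4, 6, 8}
6 lies in both, so they are not disjoint.

No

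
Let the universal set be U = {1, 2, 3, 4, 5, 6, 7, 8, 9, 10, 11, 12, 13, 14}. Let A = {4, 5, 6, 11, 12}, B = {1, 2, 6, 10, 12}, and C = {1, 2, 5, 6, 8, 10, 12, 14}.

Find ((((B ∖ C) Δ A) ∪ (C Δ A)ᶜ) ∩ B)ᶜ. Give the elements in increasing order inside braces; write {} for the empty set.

{1, 2, 3, 4, 5, 7, 8, 9, 10, 11, 13, 14}

B ∖ C = {}
(B ∖ C) Δ A = {4, 5, 6, 11, 12}
C Δ A = {1, 2, 4, 8, 10, 11, 14}
(C Δ A)ᶜ = {3, 5, 6, 7, 9, 12, 13}
((B ∖ C) Δ A) ∪ (C Δ A)ᶜ = {3, 4, 5, 6, 7, 9, 11, 12, 13}
(((B ∖ C) Δ A) ∪ (C Δ A)ᶜ) ∩ B = {6, 12}
((((B ∖ C) Δ A) ∪ (C Δ A)ᶜ) ∩ B)ᶜ = {1, 2, 3, 4, 5, 7, 8, 9, 10, 11, 13, 14}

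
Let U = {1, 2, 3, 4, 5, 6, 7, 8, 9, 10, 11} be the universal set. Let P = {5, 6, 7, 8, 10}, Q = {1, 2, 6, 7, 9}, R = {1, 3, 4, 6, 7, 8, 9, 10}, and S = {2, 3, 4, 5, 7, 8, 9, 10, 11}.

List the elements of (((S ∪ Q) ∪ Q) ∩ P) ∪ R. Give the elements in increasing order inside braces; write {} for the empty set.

S ∪ Q = {1, 2, 3, 4, 5, 6, 7, 8, 9, 10, 11}
(S ∪ Q) ∪ Q = {1, 2, 3, 4, 5, 6, 7, 8, 9, 10, 11}
((S ∪ Q) ∪ Q) ∩ P = {5, 6, 7, 8, 10}
(((S ∪ Q) ∪ Q) ∩ P) ∪ R = {1, 3, 4, 5, 6, 7, 8, 9, 10}

{1, 3, 4, 5, 6, 7, 8, 9, 10}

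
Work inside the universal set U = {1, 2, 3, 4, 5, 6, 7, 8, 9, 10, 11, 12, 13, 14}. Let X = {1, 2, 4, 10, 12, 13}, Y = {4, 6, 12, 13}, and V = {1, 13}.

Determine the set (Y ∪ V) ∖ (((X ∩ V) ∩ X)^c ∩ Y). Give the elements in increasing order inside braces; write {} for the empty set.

Y ∪ V = {1, 4, 6, 12, 13}
X ∩ V = {1, 13}
(X ∩ V) ∩ X = {1, 13}
((X ∩ V) ∩ X)^c = {2, 3, 4, 5, 6, 7, 8, 9, 10, 11, 12, 14}
((X ∩ V) ∩ X)^c ∩ Y = {4, 6, 12}
(Y ∪ V) ∖ (((X ∩ V) ∩ X)^c ∩ Y) = {1, 13}

{1, 13}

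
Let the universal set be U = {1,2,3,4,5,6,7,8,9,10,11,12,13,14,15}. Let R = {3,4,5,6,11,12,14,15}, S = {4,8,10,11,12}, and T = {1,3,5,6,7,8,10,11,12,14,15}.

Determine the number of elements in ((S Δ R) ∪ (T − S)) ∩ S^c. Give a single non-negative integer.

7

S Δ R = {3,5,6,8,10,14,15}
T − S = {1,3,5,6,7,14,15}
(S Δ R) ∪ (T − S) = {1,3,5,6,7,8,10,14,15}
S^c = {1,2,3,5,6,7,9,13,14,15}
((S Δ R) ∪ (T − S)) ∩ S^c = {1,3,5,6,7,14,15}
|((S Δ R) ∪ (T − S)) ∩ S^c| = 7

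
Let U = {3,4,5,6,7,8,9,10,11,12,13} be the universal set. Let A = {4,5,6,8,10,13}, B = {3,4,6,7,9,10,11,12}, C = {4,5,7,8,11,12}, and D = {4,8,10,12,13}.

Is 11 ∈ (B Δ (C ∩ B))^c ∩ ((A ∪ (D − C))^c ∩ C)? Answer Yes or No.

Yes

11 ∈ C and 11 ∈ B, so 11 ∈ C ∩ B
11 ∈ B and 11 ∈ (C ∩ B), so 11 ∉ B Δ (C ∩ B)
11 ∈ (B Δ (C ∩ B))^c since 11 ∉ (B Δ (C ∩ B))
11 ∉ D and 11 ∈ C, so 11 ∉ D − C
11 ∉ A and 11 ∉ (D − C), so 11 ∉ A ∪ (D − C)
11 ∈ (A ∪ (D − C))^c since 11 ∉ (A ∪ (D − C))
11 ∈ (A ∪ (D − C))^c and 11 ∈ C, so 11 ∈ (A ∪ (D − C))^c ∩ C
11 ∈ (B Δ (C ∩ B))^c and 11 ∈ ((A ∪ (D − C))^c ∩ C), so 11 ∈ (B Δ (C ∩ B))^c ∩ ((A ∪ (D − C))^c ∩ C)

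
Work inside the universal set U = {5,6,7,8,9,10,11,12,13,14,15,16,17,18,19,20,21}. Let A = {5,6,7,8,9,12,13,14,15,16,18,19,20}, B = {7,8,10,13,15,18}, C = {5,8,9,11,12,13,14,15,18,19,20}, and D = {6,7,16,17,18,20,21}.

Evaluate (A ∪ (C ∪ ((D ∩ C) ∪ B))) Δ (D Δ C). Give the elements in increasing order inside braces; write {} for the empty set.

D ∩ C = {18,20}
(D ∩ C) ∪ B = {7,8,10,13,15,18,20}
C ∪ ((D ∩ C) ∪ B) = {5,7,8,9,10,11,12,13,14,15,18,19,20}
A ∪ (C ∪ ((D ∩ C) ∪ B)) = {5,6,7,8,9,10,11,12,13,14,15,16,18,19,20}
D Δ C = {5,6,7,8,9,11,12,13,14,15,16,17,19,21}
(A ∪ (C ∪ ((D ∩ C) ∪ B))) Δ (D Δ C) = {10,17,18,20,21}

{10,17,18,20,21}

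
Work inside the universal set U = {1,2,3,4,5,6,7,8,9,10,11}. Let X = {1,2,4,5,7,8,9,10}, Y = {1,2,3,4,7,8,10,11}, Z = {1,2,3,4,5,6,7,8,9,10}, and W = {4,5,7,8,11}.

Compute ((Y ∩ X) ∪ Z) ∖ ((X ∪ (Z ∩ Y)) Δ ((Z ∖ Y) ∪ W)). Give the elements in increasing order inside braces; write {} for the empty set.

{4,5,7,8,9}

Y ∩ X = {1,2,4,7,8,10}
(Y ∩ X) ∪ Z = {1,2,3,4,5,6,7,8,9,10}
Z ∩ Y = {1,2,3,4,7,8,10}
X ∪ (Z ∩ Y) = {1,2,3,4,5,7,8,9,10}
Z ∖ Y = {5,6,9}
(Z ∖ Y) ∪ W = {4,5,6,7,8,9,11}
(X ∪ (Z ∩ Y)) Δ ((Z ∖ Y) ∪ W) = {1,2,3,6,10,11}
((Y ∩ X) ∪ Z) ∖ ((X ∪ (Z ∩ Y)) Δ ((Z ∖ Y) ∪ W)) = {4,5,7,8,9}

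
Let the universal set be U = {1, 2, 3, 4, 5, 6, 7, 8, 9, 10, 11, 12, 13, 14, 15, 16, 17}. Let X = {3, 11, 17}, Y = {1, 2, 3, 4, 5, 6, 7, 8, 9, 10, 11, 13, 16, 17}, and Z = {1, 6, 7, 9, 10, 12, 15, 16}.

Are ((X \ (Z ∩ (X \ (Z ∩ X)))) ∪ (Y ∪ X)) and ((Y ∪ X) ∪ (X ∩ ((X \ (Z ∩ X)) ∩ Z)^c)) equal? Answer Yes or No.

Yes

Z ∩ X = {}
X \ (Z ∩ X) = {3, 11, 17}
Z ∩ (X \ (Z ∩ X)) = {}
X \ (Z ∩ (X \ (Z ∩ X))) = {3, 11, 17}
Y ∪ X = {1, 2, 3, 4, 5, 6, 7, 8, 9, 10, 11, 13, 16, 17}
(X \ (Z ∩ (X \ (Z ∩ X)))) ∪ (Y ∪ X) = {1, 2, 3, 4, 5, 6, 7, 8, 9, 10, 11, 13, 16, 17}
(X \ (Z ∩ X)) ∩ Z = {}
((X \ (Z ∩ X)) ∩ Z)^c = {1, 2, 3, 4, 5, 6, 7, 8, 9, 10, 11, 12, 13, 14, 15, 16, 17}
X ∩ ((X \ (Z ∩ X)) ∩ Z)^c = {3, 11, 17}
(Y ∪ X) ∪ (X ∩ ((X \ (Z ∩ X)) ∩ Z)^c) = {1, 2, 3, 4, 5, 6, 7, 8, 9, 10, 11, 13, 16, 17}
Both equal {1, 2, 3, 4, 5, 6, 7, 8, 9, 10, 11, 13, 16, 17}, so (X \ (Z ∩ (X \ (Z ∩ X)))) ∪ (Y ∪ X) = (Y ∪ X) ∪ (X ∩ ((X \ (Z ∩ X)) ∩ Z)^c).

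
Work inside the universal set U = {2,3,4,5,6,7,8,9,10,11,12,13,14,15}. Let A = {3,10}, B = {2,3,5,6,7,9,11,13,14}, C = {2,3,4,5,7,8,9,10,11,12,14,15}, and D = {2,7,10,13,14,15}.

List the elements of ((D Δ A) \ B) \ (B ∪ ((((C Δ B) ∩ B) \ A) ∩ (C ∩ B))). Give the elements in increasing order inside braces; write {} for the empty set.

D Δ A = {2,3,7,13,14,15}
(D Δ A) \ B = {15}
C Δ B = {4,6,8,10,12,13,15}
(C Δ B) ∩ B = {6,13}
((C Δ B) ∩ B) \ A = {6,13}
C ∩ B = {2,3,5,7,9,11,14}
(((C Δ B) ∩ B) \ A) ∩ (C ∩ B) = {}
B ∪ ((((C Δ B) ∩ B) \ A) ∩ (C ∩ B)) = {2,3,5,6,7,9,11,13,14}
((D Δ A) \ B) \ (B ∪ ((((C Δ B) ∩ B) \ A) ∩ (C ∩ B))) = {15}

{15}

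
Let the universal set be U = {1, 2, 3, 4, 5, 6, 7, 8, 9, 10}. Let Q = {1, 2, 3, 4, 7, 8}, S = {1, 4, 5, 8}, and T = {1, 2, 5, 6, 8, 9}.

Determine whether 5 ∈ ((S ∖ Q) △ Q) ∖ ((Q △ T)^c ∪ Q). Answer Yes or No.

Yes

5 ∈ S and 5 ∉ Q, so 5 ∈ S ∖ Q
5 ∈ (S ∖ Q) and 5 ∉ Q, so 5 ∈ (S ∖ Q) △ Q
5 ∉ Q and 5 ∈ T, so 5 ∈ Q △ T
5 ∉ (Q △ T)^c since 5 ∈ (Q △ T)
5 ∉ (Q △ T)^c and 5 ∉ Q, so 5 ∉ (Q △ T)^c ∪ Q
5 ∈ ((S ∖ Q) △ Q) and 5 ∉ ((Q △ T)^c ∪ Q), so 5 ∈ ((S ∖ Q) △ Q) ∖ ((Q △ T)^c ∪ Q)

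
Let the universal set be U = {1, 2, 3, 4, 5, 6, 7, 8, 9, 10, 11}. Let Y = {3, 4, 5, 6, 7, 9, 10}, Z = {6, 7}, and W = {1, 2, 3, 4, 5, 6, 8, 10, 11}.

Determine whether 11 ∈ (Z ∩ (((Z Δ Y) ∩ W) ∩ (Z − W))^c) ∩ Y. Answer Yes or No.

11 ∉ Z and 11 ∉ Y, so 11 ∉ Z Δ Y
11 ∉ (Z Δ Y) and 11 ∈ W, so 11 ∉ (Z Δ Y) ∩ W
11 ∉ Z and 11 ∈ W, so 11 ∉ Z − W
11 ∉ ((Z Δ Y) ∩ W) and 11 ∉ (Z − W), so 11 ∉ ((Z Δ Y) ∩ W) ∩ (Z − W)
11 ∈ (((Z Δ Y) ∩ W) ∩ (Z − W))^c since 11 ∉ (((Z Δ Y) ∩ W) ∩ (Z − W))
11 ∉ Z and 11 ∈ (((Z Δ Y) ∩ W) ∩ (Z − W))^c, so 11 ∉ Z ∩ (((Z Δ Y) ∩ W) ∩ (Z − W))^c
11 ∉ (Z ∩ (((Z Δ Y) ∩ W) ∩ (Z − W))^c) and 11 ∉ Y, so 11 ∉ (Z ∩ (((Z Δ Y) ∩ W) ∩ (Z − W))^c) ∩ Y

No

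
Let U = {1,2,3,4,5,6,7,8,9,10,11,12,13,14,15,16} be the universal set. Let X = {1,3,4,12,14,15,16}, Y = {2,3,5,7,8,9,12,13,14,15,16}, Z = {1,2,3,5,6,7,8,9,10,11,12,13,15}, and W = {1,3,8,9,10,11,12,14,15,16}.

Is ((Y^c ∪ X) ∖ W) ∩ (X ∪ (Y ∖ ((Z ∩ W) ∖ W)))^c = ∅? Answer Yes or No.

No

Y^c = {1,4,6,10,11}
Y^c ∪ X = {1,3,4,6,10,11,12,14,15,16}
(Y^c ∪ X) ∖ W = {4,6}
Z ∩ W = {1,3,8,9,10,11,12,15}
(Z ∩ W) ∖ W = {}
Y ∖ ((Z ∩ W) ∖ W) = {2,3,5,7,8,9,12,13,14,15,16}
X ∪ (Y ∖ ((Z ∩ W) ∖ W)) = {1,2,3,4,5,7,8,9,12,13,14,15,16}
(X ∪ (Y ∖ ((Z ∩ W) ∖ W)))^c = {6,10,11}
6 lies in both, so they are not disjoint.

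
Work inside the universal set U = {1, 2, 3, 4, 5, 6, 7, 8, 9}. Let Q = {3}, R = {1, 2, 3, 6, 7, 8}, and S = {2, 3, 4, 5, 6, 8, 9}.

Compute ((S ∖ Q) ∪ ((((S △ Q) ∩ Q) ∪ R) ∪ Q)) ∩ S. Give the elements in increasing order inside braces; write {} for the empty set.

S ∖ Q = {2, 4, 5, 6, 8, 9}
S △ Q = {2, 4, 5, 6, 8, 9}
(S △ Q) ∩ Q = {}
((S △ Q) ∩ Q) ∪ R = {1, 2, 3, 6, 7, 8}
(((S △ Q) ∩ Q) ∪ R) ∪ Q = {1, 2, 3, 6, 7, 8}
(S ∖ Q) ∪ ((((S △ Q) ∩ Q) ∪ R) ∪ Q) = {1, 2, 3, 4, 5, 6, 7, 8, 9}
((S ∖ Q) ∪ ((((S △ Q) ∩ Q) ∪ R) ∪ Q)) ∩ S = {2, 3, 4, 5, 6, 8, 9}

{2, 3, 4, 5, 6, 8, 9}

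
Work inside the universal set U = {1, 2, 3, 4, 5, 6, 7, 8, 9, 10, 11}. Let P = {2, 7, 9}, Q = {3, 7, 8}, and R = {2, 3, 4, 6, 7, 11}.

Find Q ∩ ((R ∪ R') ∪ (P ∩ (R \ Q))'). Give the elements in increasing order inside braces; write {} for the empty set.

{3, 7, 8}

R' = {1, 5, 8, 9, 10}
R ∪ R' = {1, 2, 3, 4, 5, 6, 7, 8, 9, 10, 11}
R \ Q = {2, 4, 6, 11}
P ∩ (R \ Q) = {2}
(P ∩ (R \ Q))' = {1, 3, 4, 5, 6, 7, 8, 9, 10, 11}
(R ∪ R') ∪ (P ∩ (R \ Q))' = {1, 2, 3, 4, 5, 6, 7, 8, 9, 10, 11}
Q ∩ ((R ∪ R') ∪ (P ∩ (R \ Q))') = {3, 7, 8}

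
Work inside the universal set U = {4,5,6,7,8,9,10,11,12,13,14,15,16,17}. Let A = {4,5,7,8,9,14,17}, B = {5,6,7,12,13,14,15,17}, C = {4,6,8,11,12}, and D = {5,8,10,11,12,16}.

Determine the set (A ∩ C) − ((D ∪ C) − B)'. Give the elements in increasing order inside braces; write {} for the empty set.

{4,8}

A ∩ C = {4,8}
D ∪ C = {4,5,6,8,10,11,12,16}
(D ∪ C) − B = {4,8,10,11,16}
((D ∪ C) − B)' = {5,6,7,9,12,13,14,15,17}
(A ∩ C) − ((D ∪ C) − B)' = {4,8}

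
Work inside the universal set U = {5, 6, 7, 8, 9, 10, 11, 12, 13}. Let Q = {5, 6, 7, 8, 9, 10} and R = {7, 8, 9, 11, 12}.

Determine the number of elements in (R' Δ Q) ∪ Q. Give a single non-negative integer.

R' = {5, 6, 10, 13}
R' Δ Q = {7, 8, 9, 13}
(R' Δ Q) ∪ Q = {5, 6, 7, 8, 9, 10, 13}
|(R' Δ Q) ∪ Q| = 7

7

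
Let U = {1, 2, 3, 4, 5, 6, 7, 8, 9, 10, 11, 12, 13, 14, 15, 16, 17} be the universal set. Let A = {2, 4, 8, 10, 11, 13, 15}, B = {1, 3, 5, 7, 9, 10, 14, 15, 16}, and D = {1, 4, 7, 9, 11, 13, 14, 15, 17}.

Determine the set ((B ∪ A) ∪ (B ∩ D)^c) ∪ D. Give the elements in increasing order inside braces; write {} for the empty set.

B ∪ A = {1, 2, 3, 4, 5, 7, 8, 9, 10, 11, 13, 14, 15, 16}
B ∩ D = {1, 7, 9, 14, 15}
(B ∩ D)^c = {2, 3, 4, 5, 6, 8, 10, 11, 12, 13, 16, 17}
(B ∪ A) ∪ (B ∩ D)^c = {1, 2, 3, 4, 5, 6, 7, 8, 9, 10, 11, 12, 13, 14, 15, 16, 17}
((B ∪ A) ∪ (B ∩ D)^c) ∪ D = {1, 2, 3, 4, 5, 6, 7, 8, 9, 10, 11, 12, 13, 14, 15, 16, 17}

{1, 2, 3, 4, 5, 6, 7, 8, 9, 10, 11, 12, 13, 14, 15, 16, 17}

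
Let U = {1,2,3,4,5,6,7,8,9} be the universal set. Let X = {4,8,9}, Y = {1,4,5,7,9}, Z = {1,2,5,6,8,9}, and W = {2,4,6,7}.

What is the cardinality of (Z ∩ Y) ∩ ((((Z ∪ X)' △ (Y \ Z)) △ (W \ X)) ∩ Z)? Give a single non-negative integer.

Z ∩ Y = {1,5,9}
Z ∪ X = {1,2,4,5,6,8,9}
(Z ∪ X)' = {3,7}
Y \ Z = {4,7}
(Z ∪ X)' △ (Y \ Z) = {3,4}
W \ X = {2,6,7}
((Z ∪ X)' △ (Y \ Z)) △ (W \ X) = {2,3,4,6,7}
(((Z ∪ X)' △ (Y \ Z)) △ (W \ X)) ∩ Z = {2,6}
(Z ∩ Y) ∩ ((((Z ∪ X)' △ (Y \ Z)) △ (W \ X)) ∩ Z) = {}
|(Z ∩ Y) ∩ ((((Z ∪ X)' △ (Y \ Z)) △ (W \ X)) ∩ Z)| = 0

0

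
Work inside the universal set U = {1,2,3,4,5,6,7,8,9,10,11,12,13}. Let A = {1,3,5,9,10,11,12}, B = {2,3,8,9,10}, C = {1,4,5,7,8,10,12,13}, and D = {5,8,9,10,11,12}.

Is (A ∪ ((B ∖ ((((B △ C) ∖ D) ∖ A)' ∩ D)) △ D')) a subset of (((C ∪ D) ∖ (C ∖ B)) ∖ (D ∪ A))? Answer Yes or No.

No

B △ C = {1,2,3,4,5,7,9,12,13}
(B △ C) ∖ D = {1,2,3,4,7,13}
((B △ C) ∖ D) ∖ A = {2,4,7,13}
(((B △ C) ∖ D) ∖ A)' = {1,3,5,6,8,9,10,11,12}
(((B △ C) ∖ D) ∖ A)' ∩ D = {5,8,9,10,11,12}
B ∖ ((((B △ C) ∖ D) ∖ A)' ∩ D) = {2,3}
D' = {1,2,3,4,6,7,13}
(B ∖ ((((B △ C) ∖ D) ∖ A)' ∩ D)) △ D' = {1,4,6,7,13}
A ∪ ((B ∖ ((((B △ C) ∖ D) ∖ A)' ∩ D)) △ D') = {1,3,4,5,6,7,9,10,11,12,13}
C ∪ D = {1,4,5,7,8,9,10,11,12,13}
C ∖ B = {1,4,5,7,12,13}
(C ∪ D) ∖ (C ∖ B) = {8,9,10,11}
D ∪ A = {1,3,5,8,9,10,11,12}
((C ∪ D) ∖ (C ∖ B)) ∖ (D ∪ A) = {}
1 ∈ A ∪ ((B ∖ ((((B △ C) ∖ D) ∖ A)' ∩ D)) △ D') but 1 ∉ ((C ∪ D) ∖ (C ∖ B)) ∖ (D ∪ A), so the inclusion fails.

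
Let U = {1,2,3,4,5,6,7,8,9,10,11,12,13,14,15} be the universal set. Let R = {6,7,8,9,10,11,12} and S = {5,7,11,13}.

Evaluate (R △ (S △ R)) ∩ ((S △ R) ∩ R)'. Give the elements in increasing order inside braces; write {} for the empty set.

S △ R = {5,6,8,9,10,12,13}
R △ (S △ R) = {5,7,11,13}
(S △ R) ∩ R = {6,8,9,10,12}
((S △ R) ∩ R)' = {1,2,3,4,5,7,11,13,14,15}
(R △ (S △ R)) ∩ ((S △ R) ∩ R)' = {5,7,11,13}

{5,7,11,13}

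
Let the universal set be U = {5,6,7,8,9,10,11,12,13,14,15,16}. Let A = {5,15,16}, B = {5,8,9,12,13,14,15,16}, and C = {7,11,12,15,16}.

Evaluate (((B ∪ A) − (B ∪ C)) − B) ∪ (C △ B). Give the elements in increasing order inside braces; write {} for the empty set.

{5,7,8,9,11,13,14}

B ∪ A = {5,8,9,12,13,14,15,16}
B ∪ C = {5,7,8,9,11,12,13,14,15,16}
(B ∪ A) − (B ∪ C) = {}
((B ∪ A) − (B ∪ C)) − B = {}
C △ B = {5,7,8,9,11,13,14}
(((B ∪ A) − (B ∪ C)) − B) ∪ (C △ B) = {5,7,8,9,11,13,14}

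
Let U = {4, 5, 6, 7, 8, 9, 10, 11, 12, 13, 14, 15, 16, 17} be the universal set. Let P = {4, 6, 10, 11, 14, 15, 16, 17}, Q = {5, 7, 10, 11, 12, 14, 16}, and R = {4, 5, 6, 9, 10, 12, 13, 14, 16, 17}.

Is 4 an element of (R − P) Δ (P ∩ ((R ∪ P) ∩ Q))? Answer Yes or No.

4 ∈ R and 4 ∈ P, so 4 ∉ R − P
4 ∈ R and 4 ∈ P, so 4 ∈ R ∪ P
4 ∈ (R ∪ P) and 4 ∉ Q, so 4 ∉ (R ∪ P) ∩ Q
4 ∈ P and 4 ∉ ((R ∪ P) ∩ Q), so 4 ∉ P ∩ ((R ∪ P) ∩ Q)
4 ∉ (R − P) and 4 ∉ (P ∩ ((R ∪ P) ∩ Q)), so 4 ∉ (R − P) Δ (P ∩ ((R ∪ P) ∩ Q))

No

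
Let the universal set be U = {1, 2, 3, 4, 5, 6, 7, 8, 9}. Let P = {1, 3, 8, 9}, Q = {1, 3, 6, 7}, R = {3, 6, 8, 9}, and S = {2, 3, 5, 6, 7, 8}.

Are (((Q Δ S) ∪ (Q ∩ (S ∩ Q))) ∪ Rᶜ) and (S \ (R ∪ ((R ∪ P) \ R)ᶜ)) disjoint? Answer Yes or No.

Yes

Q Δ S = {1, 2, 5, 8}
S ∩ Q = {3, 6, 7}
Q ∩ (S ∩ Q) = {3, 6, 7}
(Q Δ S) ∪ (Q ∩ (S ∩ Q)) = {1, 2, 3, 5, 6, 7, 8}
Rᶜ = {1, 2, 4, 5, 7}
((Q Δ S) ∪ (Q ∩ (S ∩ Q))) ∪ Rᶜ = {1, 2, 3, 4, 5, 6, 7, 8}
R ∪ P = {1, 3, 6, 8, 9}
(R ∪ P) \ R = {1}
((R ∪ P) \ R)ᶜ = {2, 3, 4, 5, 6, 7, 8, 9}
R ∪ ((R ∪ P) \ R)ᶜ = {2, 3, 4, 5, 6, 7, 8, 9}
S \ (R ∪ ((R ∪ P) \ R)ᶜ) = {}
{1, 2, 3, 4, 5, 6, 7, 8} and {} share no elements.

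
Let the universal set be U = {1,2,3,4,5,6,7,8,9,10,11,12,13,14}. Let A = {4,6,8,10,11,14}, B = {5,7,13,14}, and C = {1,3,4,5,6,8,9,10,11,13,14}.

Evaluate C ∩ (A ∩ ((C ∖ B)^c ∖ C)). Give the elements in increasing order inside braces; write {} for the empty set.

{}

C ∖ B = {1,3,4,6,8,9,10,11}
(C ∖ B)^c = {2,5,7,12,13,14}
(C ∖ B)^c ∖ C = {2,7,12}
A ∩ ((C ∖ B)^c ∖ C) = {}
C ∩ (A ∩ ((C ∖ B)^c ∖ C)) = {}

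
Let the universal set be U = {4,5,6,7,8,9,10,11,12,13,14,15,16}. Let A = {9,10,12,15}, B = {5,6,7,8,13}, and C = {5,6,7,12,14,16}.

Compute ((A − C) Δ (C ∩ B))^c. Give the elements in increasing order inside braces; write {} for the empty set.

{4,8,11,12,13,14,16}

A − C = {9,10,15}
C ∩ B = {5,6,7}
(A − C) Δ (C ∩ B) = {5,6,7,9,10,15}
((A − C) Δ (C ∩ B))^c = {4,8,11,12,13,14,16}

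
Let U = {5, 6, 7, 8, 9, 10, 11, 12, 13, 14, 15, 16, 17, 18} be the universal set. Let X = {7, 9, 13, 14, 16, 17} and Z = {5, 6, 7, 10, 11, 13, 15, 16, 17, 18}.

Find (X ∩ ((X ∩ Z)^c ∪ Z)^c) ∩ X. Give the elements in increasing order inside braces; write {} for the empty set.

X ∩ Z = {7, 13, 16, 17}
(X ∩ Z)^c = {5, 6, 8, 9, 10, 11, 12, 14, 15, 18}
(X ∩ Z)^c ∪ Z = {5, 6, 7, 8, 9, 10, 11, 12, 13, 14, 15, 16, 17, 18}
((X ∩ Z)^c ∪ Z)^c = {}
X ∩ ((X ∩ Z)^c ∪ Z)^c = {}
(X ∩ ((X ∩ Z)^c ∪ Z)^c) ∩ X = {}

{}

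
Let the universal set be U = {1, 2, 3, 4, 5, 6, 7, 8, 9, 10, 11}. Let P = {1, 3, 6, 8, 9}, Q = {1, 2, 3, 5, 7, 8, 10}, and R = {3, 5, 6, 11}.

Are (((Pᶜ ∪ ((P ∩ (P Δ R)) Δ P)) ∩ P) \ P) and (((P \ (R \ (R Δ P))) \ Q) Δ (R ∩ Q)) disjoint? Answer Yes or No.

Pᶜ = {2, 4, 5, 7, 10, 11}
P Δ R = {1, 5, 8, 9, 11}
P ∩ (P Δ R) = {1, 8, 9}
(P ∩ (P Δ R)) Δ P = {3, 6}
Pᶜ ∪ ((P ∩ (P Δ R)) Δ P) = {2, 3, 4, 5, 6, 7, 10, 11}
(Pᶜ ∪ ((P ∩ (P Δ R)) Δ P)) ∩ P = {3, 6}
((Pᶜ ∪ ((P ∩ (P Δ R)) Δ P)) ∩ P) \ P = {}
R Δ P = {1, 5, 8, 9, 11}
R \ (R Δ P) = {3, 6}
P \ (R \ (R Δ P)) = {1, 8, 9}
(P \ (R \ (R Δ P))) \ Q = {9}
R ∩ Q = {3, 5}
((P \ (R \ (R Δ P))) \ Q) Δ (R ∩ Q) = {3, 5, 9}
{} and {3, 5, 9} share no elements.

Yes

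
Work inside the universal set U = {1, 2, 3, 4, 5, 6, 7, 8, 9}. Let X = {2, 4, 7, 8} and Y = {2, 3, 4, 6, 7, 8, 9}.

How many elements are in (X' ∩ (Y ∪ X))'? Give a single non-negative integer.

X' = {1, 3, 5, 6, 9}
Y ∪ X = {2, 3, 4, 6, 7, 8, 9}
X' ∩ (Y ∪ X) = {3, 6, 9}
(X' ∩ (Y ∪ X))' = {1, 2, 4, 5, 7, 8}
|(X' ∩ (Y ∪ X))'| = 6

6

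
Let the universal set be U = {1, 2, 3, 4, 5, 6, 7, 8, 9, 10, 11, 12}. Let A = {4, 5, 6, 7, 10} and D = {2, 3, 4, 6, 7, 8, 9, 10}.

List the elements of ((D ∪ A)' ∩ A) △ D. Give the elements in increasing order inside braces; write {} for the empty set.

{2, 3, 4, 6, 7, 8, 9, 10}

D ∪ A = {2, 3, 4, 5, 6, 7, 8, 9, 10}
(D ∪ A)' = {1, 11, 12}
(D ∪ A)' ∩ A = {}
((D ∪ A)' ∩ A) △ D = {2, 3, 4, 6, 7, 8, 9, 10}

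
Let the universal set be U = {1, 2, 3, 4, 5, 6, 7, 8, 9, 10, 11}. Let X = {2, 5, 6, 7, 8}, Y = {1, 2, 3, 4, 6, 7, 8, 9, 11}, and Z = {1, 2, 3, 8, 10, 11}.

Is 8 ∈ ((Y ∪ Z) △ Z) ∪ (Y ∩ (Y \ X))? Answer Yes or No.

No

8 ∈ Y and 8 ∈ Z, so 8 ∈ Y ∪ Z
8 ∈ (Y ∪ Z) and 8 ∈ Z, so 8 ∉ (Y ∪ Z) △ Z
8 ∈ Y and 8 ∈ X, so 8 ∉ Y \ X
8 ∈ Y and 8 ∉ (Y \ X), so 8 ∉ Y ∩ (Y \ X)
8 ∉ ((Y ∪ Z) △ Z) and 8 ∉ (Y ∩ (Y \ X)), so 8 ∉ ((Y ∪ Z) △ Z) ∪ (Y ∩ (Y \ X))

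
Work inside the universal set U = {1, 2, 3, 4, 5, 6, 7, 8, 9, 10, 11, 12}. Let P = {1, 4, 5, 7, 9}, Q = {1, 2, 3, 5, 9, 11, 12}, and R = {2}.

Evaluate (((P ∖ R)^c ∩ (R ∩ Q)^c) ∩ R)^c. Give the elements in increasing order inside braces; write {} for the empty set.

P ∖ R = {1, 4, 5, 7, 9}
(P ∖ R)^c = {2, 3, 6, 8, 10, 11, 12}
R ∩ Q = {2}
(R ∩ Q)^c = {1, 3, 4, 5, 6, 7, 8, 9, 10, 11, 12}
(P ∖ R)^c ∩ (R ∩ Q)^c = {3, 6, 8, 10, 11, 12}
((P ∖ R)^c ∩ (R ∩ Q)^c) ∩ R = {}
(((P ∖ R)^c ∩ (R ∩ Q)^c) ∩ R)^c = {1, 2, 3, 4, 5, 6, 7, 8, 9, 10, 11, 12}

{1, 2, 3, 4, 5, 6, 7, 8, 9, 10, 11, 12}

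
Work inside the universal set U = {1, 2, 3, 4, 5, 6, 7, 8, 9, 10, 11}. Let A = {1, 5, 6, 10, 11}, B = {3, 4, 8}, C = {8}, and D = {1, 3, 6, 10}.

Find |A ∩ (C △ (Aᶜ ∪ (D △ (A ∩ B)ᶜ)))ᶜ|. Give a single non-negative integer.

Aᶜ = {2, 3, 4, 7, 8, 9}
A ∩ B = {}
(A ∩ B)ᶜ = {1, 2, 3, 4, 5, 6, 7, 8, 9, 10, 11}
D △ (A ∩ B)ᶜ = {2, 4, 5, 7, 8, 9, 11}
Aᶜ ∪ (D △ (A ∩ B)ᶜ) = {2, 3, 4, 5, 7, 8, 9, 11}
C △ (Aᶜ ∪ (D △ (A ∩ B)ᶜ)) = {2, 3, 4, 5, 7, 9, 11}
(C △ (Aᶜ ∪ (D △ (A ∩ B)ᶜ)))ᶜ = {1, 6, 8, 10}
A ∩ (C △ (Aᶜ ∪ (D △ (A ∩ B)ᶜ)))ᶜ = {1, 6, 10}
|A ∩ (C △ (Aᶜ ∪ (D △ (A ∩ B)ᶜ)))ᶜ| = 3

3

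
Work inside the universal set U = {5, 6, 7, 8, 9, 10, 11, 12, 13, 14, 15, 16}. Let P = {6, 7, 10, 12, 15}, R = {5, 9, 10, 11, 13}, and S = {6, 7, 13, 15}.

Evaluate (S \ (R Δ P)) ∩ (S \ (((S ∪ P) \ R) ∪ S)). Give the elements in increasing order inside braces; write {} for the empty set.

R Δ P = {5, 6, 7, 9, 11, 12, 13, 15}
S \ (R Δ P) = {}
S ∪ P = {6, 7, 10, 12, 13, 15}
(S ∪ P) \ R = {6, 7, 12, 15}
((S ∪ P) \ R) ∪ S = {6, 7, 12, 13, 15}
S \ (((S ∪ P) \ R) ∪ S) = {}
(S \ (R Δ P)) ∩ (S \ (((S ∪ P) \ R) ∪ S)) = {}

{}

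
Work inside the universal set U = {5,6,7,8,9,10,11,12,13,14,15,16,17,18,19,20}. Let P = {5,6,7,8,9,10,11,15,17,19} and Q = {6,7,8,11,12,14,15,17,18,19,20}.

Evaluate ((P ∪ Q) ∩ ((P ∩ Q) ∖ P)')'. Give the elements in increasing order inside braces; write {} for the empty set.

{13,16}

P ∪ Q = {5,6,7,8,9,10,11,12,14,15,17,18,19,20}
P ∩ Q = {6,7,8,11,15,17,19}
(P ∩ Q) ∖ P = {}
((P ∩ Q) ∖ P)' = {5,6,7,8,9,10,11,12,13,14,15,16,17,18,19,20}
(P ∪ Q) ∩ ((P ∩ Q) ∖ P)' = {5,6,7,8,9,10,11,12,14,15,17,18,19,20}
((P ∪ Q) ∩ ((P ∩ Q) ∖ P)')' = {13,16}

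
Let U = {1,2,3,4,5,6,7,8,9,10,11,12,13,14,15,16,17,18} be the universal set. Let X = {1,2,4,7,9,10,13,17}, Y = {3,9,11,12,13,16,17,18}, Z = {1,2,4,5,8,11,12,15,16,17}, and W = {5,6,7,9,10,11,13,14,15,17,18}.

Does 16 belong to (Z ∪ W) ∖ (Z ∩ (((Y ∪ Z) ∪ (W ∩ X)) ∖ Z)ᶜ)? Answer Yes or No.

16 ∈ Z and 16 ∉ W, so 16 ∈ Z ∪ W
16 ∈ Y and 16 ∈ Z, so 16 ∈ Y ∪ Z
16 ∉ W and 16 ∉ X, so 16 ∉ W ∩ X
16 ∈ (Y ∪ Z) and 16 ∉ (W ∩ X), so 16 ∈ (Y ∪ Z) ∪ (W ∩ X)
16 ∈ ((Y ∪ Z) ∪ (W ∩ X)) and 16 ∈ Z, so 16 ∉ ((Y ∪ Z) ∪ (W ∩ X)) ∖ Z
16 ∈ (((Y ∪ Z) ∪ (W ∩ X)) ∖ Z)ᶜ since 16 ∉ (((Y ∪ Z) ∪ (W ∩ X)) ∖ Z)
16 ∈ Z and 16 ∈ (((Y ∪ Z) ∪ (W ∩ X)) ∖ Z)ᶜ, so 16 ∈ Z ∩ (((Y ∪ Z) ∪ (W ∩ X)) ∖ Z)ᶜ
16 ∈ (Z ∪ W) and 16 ∈ (Z ∩ (((Y ∪ Z) ∪ (W ∩ X)) ∖ Z)ᶜ), so 16 ∉ (Z ∪ W) ∖ (Z ∩ (((Y ∪ Z) ∪ (W ∩ X)) ∖ Z)ᶜ)

No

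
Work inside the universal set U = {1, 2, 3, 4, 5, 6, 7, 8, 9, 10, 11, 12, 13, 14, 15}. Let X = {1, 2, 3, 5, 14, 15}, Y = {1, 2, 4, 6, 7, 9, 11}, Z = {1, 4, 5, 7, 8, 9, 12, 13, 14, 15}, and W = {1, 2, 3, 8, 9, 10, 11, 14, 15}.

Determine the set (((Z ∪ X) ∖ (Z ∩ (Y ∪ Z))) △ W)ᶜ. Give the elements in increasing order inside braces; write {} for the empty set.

Z ∪ X = {1, 2, 3, 4, 5, 7, 8, 9, 12, 13, 14, 15}
Y ∪ Z = {1, 2, 4, 5, 6, 7, 8, 9, 11, 12, 13, 14, 15}
Z ∩ (Y ∪ Z) = {1, 4, 5, 7, 8, 9, 12, 13, 14, 15}
(Z ∪ X) ∖ (Z ∩ (Y ∪ Z)) = {2, 3}
((Z ∪ X) ∖ (Z ∩ (Y ∪ Z))) △ W = {1, 8, 9, 10, 11, 14, 15}
(((Z ∪ X) ∖ (Z ∩ (Y ∪ Z))) △ W)ᶜ = {2, 3, 4, 5, 6, 7, 12, 13}

{2, 3, 4, 5, 6, 7, 12, 13}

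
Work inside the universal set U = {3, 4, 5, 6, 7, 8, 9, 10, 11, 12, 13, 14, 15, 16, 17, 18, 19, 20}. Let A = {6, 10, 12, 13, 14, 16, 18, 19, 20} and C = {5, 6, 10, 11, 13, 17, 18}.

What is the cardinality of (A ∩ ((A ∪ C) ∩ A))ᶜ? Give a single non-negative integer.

A ∪ C = {5, 6, 10, 11, 12, 13, 14, 16, 17, 18, 19, 20}
(A ∪ C) ∩ A = {6, 10, 12, 13, 14, 16, 18, 19, 20}
A ∩ ((A ∪ C) ∩ A) = {6, 10, 12, 13, 14, 16, 18, 19, 20}
(A ∩ ((A ∪ C) ∩ A))ᶜ = {3, 4, 5, 7, 8, 9, 11, 15, 17}
|(A ∩ ((A ∪ C) ∩ A))ᶜ| = 9

9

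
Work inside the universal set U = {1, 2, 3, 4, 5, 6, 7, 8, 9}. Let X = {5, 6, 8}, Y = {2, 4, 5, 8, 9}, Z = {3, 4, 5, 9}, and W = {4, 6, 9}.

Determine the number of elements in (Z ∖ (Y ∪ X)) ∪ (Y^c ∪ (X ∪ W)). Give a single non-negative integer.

8

Y ∪ X = {2, 4, 5, 6, 8, 9}
Z ∖ (Y ∪ X) = {3}
Y^c = {1, 3, 6, 7}
X ∪ W = {4, 5, 6, 8, 9}
Y^c ∪ (X ∪ W) = {1, 3, 4, 5, 6, 7, 8, 9}
(Z ∖ (Y ∪ X)) ∪ (Y^c ∪ (X ∪ W)) = {1, 3, 4, 5, 6, 7, 8, 9}
|(Z ∖ (Y ∪ X)) ∪ (Y^c ∪ (X ∪ W))| = 8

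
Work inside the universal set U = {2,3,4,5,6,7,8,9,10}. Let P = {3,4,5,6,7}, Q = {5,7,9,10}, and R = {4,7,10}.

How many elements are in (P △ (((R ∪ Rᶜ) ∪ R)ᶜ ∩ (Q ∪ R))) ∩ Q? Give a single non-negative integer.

Rᶜ = {2,3,5,6,8,9}
R ∪ Rᶜ = {2,3,4,5,6,7,8,9,10}
(R ∪ Rᶜ) ∪ R = {2,3,4,5,6,7,8,9,10}
((R ∪ Rᶜ) ∪ R)ᶜ = {}
Q ∪ R = {4,5,7,9,10}
((R ∪ Rᶜ) ∪ R)ᶜ ∩ (Q ∪ R) = {}
P △ (((R ∪ Rᶜ) ∪ R)ᶜ ∩ (Q ∪ R)) = {3,4,5,6,7}
(P △ (((R ∪ Rᶜ) ∪ R)ᶜ ∩ (Q ∪ R))) ∩ Q = {5,7}
|(P △ (((R ∪ Rᶜ) ∪ R)ᶜ ∩ (Q ∪ R))) ∩ Q| = 2

2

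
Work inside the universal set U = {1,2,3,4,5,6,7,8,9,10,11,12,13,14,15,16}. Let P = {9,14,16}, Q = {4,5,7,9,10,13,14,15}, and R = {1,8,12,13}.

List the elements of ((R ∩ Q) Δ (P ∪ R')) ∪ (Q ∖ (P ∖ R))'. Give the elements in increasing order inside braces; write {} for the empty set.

{1,2,3,4,5,6,7,8,9,10,11,12,13,14,15,16}

R ∩ Q = {13}
R' = {2,3,4,5,6,7,9,10,11,14,15,16}
P ∪ R' = {2,3,4,5,6,7,9,10,11,14,15,16}
(R ∩ Q) Δ (P ∪ R') = {2,3,4,5,6,7,9,10,11,13,14,15,16}
P ∖ R = {9,14,16}
Q ∖ (P ∖ R) = {4,5,7,10,13,15}
(Q ∖ (P ∖ R))' = {1,2,3,6,8,9,11,12,14,16}
((R ∩ Q) Δ (P ∪ R')) ∪ (Q ∖ (P ∖ R))' = {1,2,3,4,5,6,7,8,9,10,11,12,13,14,15,16}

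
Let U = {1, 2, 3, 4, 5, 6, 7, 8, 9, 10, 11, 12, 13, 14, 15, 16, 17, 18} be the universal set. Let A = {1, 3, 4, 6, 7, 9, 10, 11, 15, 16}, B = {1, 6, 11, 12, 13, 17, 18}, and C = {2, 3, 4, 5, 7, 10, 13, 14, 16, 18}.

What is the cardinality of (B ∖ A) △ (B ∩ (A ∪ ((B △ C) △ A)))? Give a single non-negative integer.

B ∖ A = {12, 13, 17, 18}
B △ C = {1, 2, 3, 4, 5, 6, 7, 10, 11, 12, 14, 16, 17}
(B △ C) △ A = {2, 5, 9, 12, 14, 15, 17}
A ∪ ((B △ C) △ A) = {1, 2, 3, 4, 5, 6, 7, 9, 10, 11, 12, 14, 15, 16, 17}
B ∩ (A ∪ ((B △ C) △ A)) = {1, 6, 11, 12, 17}
(B ∖ A) △ (B ∩ (A ∪ ((B △ C) △ A))) = {1, 6, 11, 13, 18}
|(B ∖ A) △ (B ∩ (A ∪ ((B △ C) △ A)))| = 5

5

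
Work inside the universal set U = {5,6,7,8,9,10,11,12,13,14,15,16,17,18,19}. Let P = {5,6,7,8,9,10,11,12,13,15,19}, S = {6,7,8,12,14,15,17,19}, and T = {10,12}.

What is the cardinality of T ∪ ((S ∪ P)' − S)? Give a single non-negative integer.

4

S ∪ P = {5,6,7,8,9,10,11,12,13,14,15,17,19}
(S ∪ P)' = {16,18}
(S ∪ P)' − S = {16,18}
T ∪ ((S ∪ P)' − S) = {10,12,16,18}
|T ∪ ((S ∪ P)' − S)| = 4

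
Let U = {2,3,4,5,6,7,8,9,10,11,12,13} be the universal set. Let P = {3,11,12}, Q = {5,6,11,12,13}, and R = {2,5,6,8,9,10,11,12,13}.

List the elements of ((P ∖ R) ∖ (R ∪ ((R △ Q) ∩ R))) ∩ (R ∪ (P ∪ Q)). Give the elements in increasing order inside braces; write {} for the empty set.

{3}

P ∖ R = {3}
R △ Q = {2,8,9,10}
(R △ Q) ∩ R = {2,8,9,10}
R ∪ ((R △ Q) ∩ R) = {2,5,6,8,9,10,11,12,13}
(P ∖ R) ∖ (R ∪ ((R △ Q) ∩ R)) = {3}
P ∪ Q = {3,5,6,11,12,13}
R ∪ (P ∪ Q) = {2,3,5,6,8,9,10,11,12,13}
((P ∖ R) ∖ (R ∪ ((R △ Q) ∩ R))) ∩ (R ∪ (P ∪ Q)) = {3}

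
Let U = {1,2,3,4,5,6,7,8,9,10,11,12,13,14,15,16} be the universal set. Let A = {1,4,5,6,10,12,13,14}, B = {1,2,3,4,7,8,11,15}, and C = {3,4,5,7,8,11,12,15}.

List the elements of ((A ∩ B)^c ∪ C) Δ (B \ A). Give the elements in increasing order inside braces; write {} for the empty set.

{4,5,6,9,10,12,13,14,16}

A ∩ B = {1,4}
(A ∩ B)^c = {2,3,5,6,7,8,9,10,11,12,13,14,15,16}
(A ∩ B)^c ∪ C = {2,3,4,5,6,7,8,9,10,11,12,13,14,15,16}
B \ A = {2,3,7,8,11,15}
((A ∩ B)^c ∪ C) Δ (B \ A) = {4,5,6,9,10,12,13,14,16}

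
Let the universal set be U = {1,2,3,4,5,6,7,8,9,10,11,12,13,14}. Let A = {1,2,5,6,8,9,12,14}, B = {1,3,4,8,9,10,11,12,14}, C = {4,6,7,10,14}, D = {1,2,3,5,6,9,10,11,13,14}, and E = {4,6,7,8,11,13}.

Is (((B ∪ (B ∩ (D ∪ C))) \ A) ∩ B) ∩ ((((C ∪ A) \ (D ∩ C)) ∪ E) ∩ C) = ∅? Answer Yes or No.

D ∪ C = {1,2,3,4,5,6,7,9,10,11,13,14}
B ∩ (D ∪ C) = {1,3,4,9,10,11,14}
B ∪ (B ∩ (D ∪ C)) = {1,3,4,8,9,10,11,12,14}
(B ∪ (B ∩ (D ∪ C))) \ A = {3,4,10,11}
((B ∪ (B ∩ (D ∪ C))) \ A) ∩ B = {3,4,10,11}
C ∪ A = {1,2,4,5,6,7,8,9,10,12,14}
D ∩ C = {6,10,14}
(C ∪ A) \ (D ∩ C) = {1,2,4,5,7,8,9,12}
((C ∪ A) \ (D ∩ C)) ∪ E = {1,2,4,5,6,7,8,9,11,12,13}
(((C ∪ A) \ (D ∩ C)) ∪ E) ∩ C = {4,6,7}
4 lies in both, so they are not disjoint.

No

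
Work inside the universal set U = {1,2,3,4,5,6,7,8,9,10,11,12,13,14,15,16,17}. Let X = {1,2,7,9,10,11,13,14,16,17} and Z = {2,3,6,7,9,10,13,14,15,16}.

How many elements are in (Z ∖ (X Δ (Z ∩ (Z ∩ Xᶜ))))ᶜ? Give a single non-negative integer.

17

Xᶜ = {3,4,5,6,8,12,15}
Z ∩ Xᶜ = {3,6,15}
Z ∩ (Z ∩ Xᶜ) = {3,6,15}
X Δ (Z ∩ (Z ∩ Xᶜ)) = {1,2,3,6,7,9,10,11,13,14,15,16,17}
Z ∖ (X Δ (Z ∩ (Z ∩ Xᶜ))) = {}
(Z ∖ (X Δ (Z ∩ (Z ∩ Xᶜ))))ᶜ = {1,2,3,4,5,6,7,8,9,10,11,12,13,14,15,16,17}
|(Z ∖ (X Δ (Z ∩ (Z ∩ Xᶜ))))ᶜ| = 17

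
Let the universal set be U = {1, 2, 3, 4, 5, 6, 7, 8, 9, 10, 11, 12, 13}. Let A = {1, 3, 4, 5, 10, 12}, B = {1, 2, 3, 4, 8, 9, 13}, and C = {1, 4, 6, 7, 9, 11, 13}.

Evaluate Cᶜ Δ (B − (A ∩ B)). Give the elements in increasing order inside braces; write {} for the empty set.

Cᶜ = {2, 3, 5, 8, 10, 12}
A ∩ B = {1, 3, 4}
B − (A ∩ B) = {2, 8, 9, 13}
Cᶜ Δ (B − (A ∩ B)) = {3, 5, 9, 10, 12, 13}

{3, 5, 9, 10, 12, 13}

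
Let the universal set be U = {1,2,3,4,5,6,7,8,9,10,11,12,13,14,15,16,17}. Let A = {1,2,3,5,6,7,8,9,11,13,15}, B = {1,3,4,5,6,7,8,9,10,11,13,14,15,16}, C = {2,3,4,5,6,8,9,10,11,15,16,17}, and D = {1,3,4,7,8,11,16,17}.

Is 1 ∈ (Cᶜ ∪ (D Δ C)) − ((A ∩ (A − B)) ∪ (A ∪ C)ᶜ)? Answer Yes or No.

Yes

1 ∉ C, so 1 ∈ Cᶜ
1 ∈ D and 1 ∉ C, so 1 ∈ D Δ C
1 ∈ Cᶜ and 1 ∈ (D Δ C), so 1 ∈ Cᶜ ∪ (D Δ C)
1 ∈ A and 1 ∈ B, so 1 ∉ A − B
1 ∈ A and 1 ∉ (A − B), so 1 ∉ A ∩ (A − B)
1 ∈ A and 1 ∉ C, so 1 ∈ A ∪ C
1 ∉ (A ∪ C)ᶜ since 1 ∈ (A ∪ C)
1 ∉ (A ∩ (A − B)) and 1 ∉ (A ∪ C)ᶜ, so 1 ∉ (A ∩ (A − B)) ∪ (A ∪ C)ᶜ
1 ∈ (Cᶜ ∪ (D Δ C)) and 1 ∉ ((A ∩ (A − B)) ∪ (A ∪ C)ᶜ), so 1 ∈ (Cᶜ ∪ (D Δ C)) − ((A ∩ (A − B)) ∪ (A ∪ C)ᶜ)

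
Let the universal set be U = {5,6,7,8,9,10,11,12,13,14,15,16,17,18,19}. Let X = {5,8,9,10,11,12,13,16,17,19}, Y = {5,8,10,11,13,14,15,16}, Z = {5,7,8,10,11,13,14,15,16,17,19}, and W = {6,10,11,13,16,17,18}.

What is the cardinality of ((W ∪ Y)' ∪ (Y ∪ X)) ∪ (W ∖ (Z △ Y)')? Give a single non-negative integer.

W ∪ Y = {5,6,8,10,11,13,14,15,16,17,18}
(W ∪ Y)' = {7,9,12,19}
Y ∪ X = {5,8,9,10,11,12,13,14,15,16,17,19}
(W ∪ Y)' ∪ (Y ∪ X) = {5,7,8,9,10,11,12,13,14,15,16,17,19}
Z △ Y = {7,17,19}
(Z △ Y)' = {5,6,8,9,10,11,12,13,14,15,16,18}
W ∖ (Z △ Y)' = {17}
((W ∪ Y)' ∪ (Y ∪ X)) ∪ (W ∖ (Z △ Y)') = {5,7,8,9,10,11,12,13,14,15,16,17,19}
|((W ∪ Y)' ∪ (Y ∪ X)) ∪ (W ∖ (Z △ Y)')| = 13

13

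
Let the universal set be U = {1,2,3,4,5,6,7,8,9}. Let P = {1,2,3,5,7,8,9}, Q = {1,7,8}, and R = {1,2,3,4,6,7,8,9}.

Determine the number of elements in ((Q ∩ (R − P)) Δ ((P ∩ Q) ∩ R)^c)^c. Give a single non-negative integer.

R − P = {4,6}
Q ∩ (R − P) = {}
P ∩ Q = {1,7,8}
(P ∩ Q) ∩ R = {1,7,8}
((P ∩ Q) ∩ R)^c = {2,3,4,5,6,9}
(Q ∩ (R − P)) Δ ((P ∩ Q) ∩ R)^c = {2,3,4,5,6,9}
((Q ∩ (R − P)) Δ ((P ∩ Q) ∩ R)^c)^c = {1,7,8}
|((Q ∩ (R − P)) Δ ((P ∩ Q) ∩ R)^c)^c| = 3

3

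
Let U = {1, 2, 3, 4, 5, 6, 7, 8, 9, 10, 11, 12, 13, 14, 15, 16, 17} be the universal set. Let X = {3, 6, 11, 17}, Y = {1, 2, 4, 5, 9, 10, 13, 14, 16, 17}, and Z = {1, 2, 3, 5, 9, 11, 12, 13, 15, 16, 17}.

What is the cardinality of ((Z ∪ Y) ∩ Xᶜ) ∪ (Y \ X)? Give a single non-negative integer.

Z ∪ Y = {1, 2, 3, 4, 5, 9, 10, 11, 12, 13, 14, 15, 16, 17}
Xᶜ = {1, 2, 4, 5, 7, 8, 9, 10, 12, 13, 14, 15, 16}
(Z ∪ Y) ∩ Xᶜ = {1, 2, 4, 5, 9, 10, 12, 13, 14, 15, 16}
Y \ X = {1, 2, 4, 5, 9, 10, 13, 14, 16}
((Z ∪ Y) ∩ Xᶜ) ∪ (Y \ X) = {1, 2, 4, 5, 9, 10, 12, 13, 14, 15, 16}
|((Z ∪ Y) ∩ Xᶜ) ∪ (Y \ X)| = 11

11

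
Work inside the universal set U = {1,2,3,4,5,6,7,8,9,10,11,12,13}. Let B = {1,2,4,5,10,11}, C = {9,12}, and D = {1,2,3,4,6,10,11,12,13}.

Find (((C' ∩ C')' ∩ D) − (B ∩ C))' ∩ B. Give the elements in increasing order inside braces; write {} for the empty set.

{1,2,4,5,10,11}

C' = {1,2,3,4,5,6,7,8,10,11,13}
C' ∩ C' = {1,2,3,4,5,6,7,8,10,11,13}
(C' ∩ C')' = {9,12}
(C' ∩ C')' ∩ D = {12}
B ∩ C = {}
((C' ∩ C')' ∩ D) − (B ∩ C) = {12}
(((C' ∩ C')' ∩ D) − (B ∩ C))' = {1,2,3,4,5,6,7,8,9,10,11,13}
(((C' ∩ C')' ∩ D) − (B ∩ C))' ∩ B = {1,2,4,5,10,11}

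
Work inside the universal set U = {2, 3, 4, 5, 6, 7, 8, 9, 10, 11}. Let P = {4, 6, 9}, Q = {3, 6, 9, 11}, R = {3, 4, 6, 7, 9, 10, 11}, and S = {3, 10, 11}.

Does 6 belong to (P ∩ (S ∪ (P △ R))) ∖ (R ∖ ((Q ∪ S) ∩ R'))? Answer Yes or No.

No

6 ∈ P and 6 ∈ R, so 6 ∉ P △ R
6 ∉ S and 6 ∉ (P △ R), so 6 ∉ S ∪ (P △ R)
6 ∈ P and 6 ∉ (S ∪ (P △ R)), so 6 ∉ P ∩ (S ∪ (P △ R))
6 ∈ Q and 6 ∉ S, so 6 ∈ Q ∪ S
6 ∈ R, so 6 ∉ R'
6 ∈ (Q ∪ S) and 6 ∉ R', so 6 ∉ (Q ∪ S) ∩ R'
6 ∈ R and 6 ∉ ((Q ∪ S) ∩ R'), so 6 ∈ R ∖ ((Q ∪ S) ∩ R')
6 ∉ (P ∩ (S ∪ (P △ R))) and 6 ∈ (R ∖ ((Q ∪ S) ∩ R')), so 6 ∉ (P ∩ (S ∪ (P △ R))) ∖ (R ∖ ((Q ∪ S) ∩ R'))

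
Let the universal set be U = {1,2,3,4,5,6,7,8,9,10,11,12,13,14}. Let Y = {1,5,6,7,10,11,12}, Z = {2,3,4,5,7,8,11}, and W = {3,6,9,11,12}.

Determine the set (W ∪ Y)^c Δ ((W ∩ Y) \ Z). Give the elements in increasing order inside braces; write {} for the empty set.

{2,4,6,8,12,13,14}

W ∪ Y = {1,3,5,6,7,9,10,11,12}
(W ∪ Y)^c = {2,4,8,13,14}
W ∩ Y = {6,11,12}
(W ∩ Y) \ Z = {6,12}
(W ∪ Y)^c Δ ((W ∩ Y) \ Z) = {2,4,6,8,12,13,14}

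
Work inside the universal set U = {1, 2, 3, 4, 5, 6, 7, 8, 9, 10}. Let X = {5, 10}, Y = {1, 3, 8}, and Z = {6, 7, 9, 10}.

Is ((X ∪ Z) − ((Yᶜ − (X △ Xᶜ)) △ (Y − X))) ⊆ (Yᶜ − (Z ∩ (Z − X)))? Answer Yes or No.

No

X ∪ Z = {5, 6, 7, 9, 10}
Yᶜ = {2, 4, 5, 6, 7, 9, 10}
Xᶜ = {1, 2, 3, 4, 6, 7, 8, 9}
X △ Xᶜ = {1, 2, 3, 4, 5, 6, 7, 8, 9, 10}
Yᶜ − (X △ Xᶜ) = {}
Y − X = {1, 3, 8}
(Yᶜ − (X △ Xᶜ)) △ (Y − X) = {1, 3, 8}
(X ∪ Z) − ((Yᶜ − (X △ Xᶜ)) △ (Y − X)) = {5, 6, 7, 9, 10}
Z − X = {6, 7, 9}
Z ∩ (Z − X) = {6, 7, 9}
Yᶜ − (Z ∩ (Z − X)) = {2, 4, 5, 10}
6 ∈ (X ∪ Z) − ((Yᶜ − (X △ Xᶜ)) △ (Y − X)) but 6 ∉ Yᶜ − (Z ∩ (Z − X)), so the inclusion fails.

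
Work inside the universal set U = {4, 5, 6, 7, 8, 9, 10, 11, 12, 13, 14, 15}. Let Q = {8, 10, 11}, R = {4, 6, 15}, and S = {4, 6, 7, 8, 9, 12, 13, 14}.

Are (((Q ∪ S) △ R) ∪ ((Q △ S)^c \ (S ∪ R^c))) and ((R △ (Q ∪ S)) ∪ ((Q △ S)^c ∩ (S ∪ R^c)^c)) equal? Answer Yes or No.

Q ∪ S = {4, 6, 7, 8, 9, 10, 11, 12, 13, 14}
(Q ∪ S) △ R = {7, 8, 9, 10, 11, 12, 13, 14, 15}
Q △ S = {4, 6, 7, 9, 10, 11, 12, 13, 14}
(Q △ S)^c = {5, 8, 15}
R^c = {5, 7, 8, 9, 10, 11, 12, 13, 14}
S ∪ R^c = {4, 5, 6, 7, 8, 9, 10, 11, 12, 13, 14}
(Q △ S)^c \ (S ∪ R^c) = {15}
((Q ∪ S) △ R) ∪ ((Q △ S)^c \ (S ∪ R^c)) = {7, 8, 9, 10, 11, 12, 13, 14, 15}
R △ (Q ∪ S) = {7, 8, 9, 10, 11, 12, 13, 14, 15}
(S ∪ R^c)^c = {15}
(Q △ S)^c ∩ (S ∪ R^c)^c = {15}
(R △ (Q ∪ S)) ∪ ((Q △ S)^c ∩ (S ∪ R^c)^c) = {7, 8, 9, 10, 11, 12, 13, 14, 15}
Both equal {7, 8, 9, 10, 11, 12, 13, 14, 15}, so ((Q ∪ S) △ R) ∪ ((Q △ S)^c \ (S ∪ R^c)) = (R △ (Q ∪ S)) ∪ ((Q △ S)^c ∩ (S ∪ R^c)^c).

Yes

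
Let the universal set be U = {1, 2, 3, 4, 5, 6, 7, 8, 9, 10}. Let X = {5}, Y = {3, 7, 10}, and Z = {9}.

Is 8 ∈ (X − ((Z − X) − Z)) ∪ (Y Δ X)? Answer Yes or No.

No

8 ∉ Z and 8 ∉ X, so 8 ∉ Z − X
8 ∉ (Z − X) and 8 ∉ Z, so 8 ∉ (Z − X) − Z
8 ∉ X and 8 ∉ ((Z − X) − Z), so 8 ∉ X − ((Z − X) − Z)
8 ∉ Y and 8 ∉ X, so 8 ∉ Y Δ X
8 ∉ (X − ((Z − X) − Z)) and 8 ∉ (Y Δ X), so 8 ∉ (X − ((Z − X) − Z)) ∪ (Y Δ X)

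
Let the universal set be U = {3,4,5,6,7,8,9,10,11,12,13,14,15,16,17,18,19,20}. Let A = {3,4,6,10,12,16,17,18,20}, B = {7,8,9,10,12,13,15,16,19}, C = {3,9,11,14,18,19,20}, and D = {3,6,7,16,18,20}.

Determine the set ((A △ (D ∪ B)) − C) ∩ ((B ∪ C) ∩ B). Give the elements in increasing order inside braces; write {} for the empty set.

{7,8,13,15}

D ∪ B = {3,6,7,8,9,10,12,13,15,16,18,19,20}
A △ (D ∪ B) = {4,7,8,9,13,15,17,19}
(A △ (D ∪ B)) − C = {4,7,8,13,15,17}
B ∪ C = {3,7,8,9,10,11,12,13,14,15,16,18,19,20}
(B ∪ C) ∩ B = {7,8,9,10,12,13,15,16,19}
((A △ (D ∪ B)) − C) ∩ ((B ∪ C) ∩ B) = {7,8,13,15}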